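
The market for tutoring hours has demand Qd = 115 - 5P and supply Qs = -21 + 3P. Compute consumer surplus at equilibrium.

Equilibrium: 115 - 5P = -21 + 3P gives P* = 17, Q* = 30.
Demand choke price (Qd = 0): P = 23.
CS = ½(23 − 17)(30) = 90.

Consumer surplus = 90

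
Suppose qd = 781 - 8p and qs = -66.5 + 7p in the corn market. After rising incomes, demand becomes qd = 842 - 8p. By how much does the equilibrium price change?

Original equilibrium: p* = 56.5, q* = 329.
New equilibrium: 842 - 8p = -66.5 + 7p, so 908.5 = 15p and p' = 1817/30; q' = 842 − 8(1817/30) = 5362/15.
Change in price: 1817/30 − 56.5 = 61/15.

Δp = 61/15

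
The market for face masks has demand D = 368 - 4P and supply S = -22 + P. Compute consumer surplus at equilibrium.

Equilibrium: 368 - 4P = -22 + P gives P* = 78, Q* = 56.
Demand choke price (D = 0): P = 92.
CS = ½(92 − 78)(56) = 392.

Consumer surplus = 392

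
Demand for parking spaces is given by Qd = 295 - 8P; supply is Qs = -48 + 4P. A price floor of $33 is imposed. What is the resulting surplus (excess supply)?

Surplus = 53

Equilibrium price would be P* = 343/12, so the floor at 33 binds.
At P = 33: Qd = 31, Qs = 84.
Surplus = 84 − 31 = 53.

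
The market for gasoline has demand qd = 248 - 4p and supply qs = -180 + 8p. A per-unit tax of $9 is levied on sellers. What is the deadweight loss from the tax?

Deadweight loss = 108

Pre-tax equilibrium: p* = 107/3, q* = 316/3.
Tax on sellers shifts supply to qs = -180 + 8(p − 9) = -252 + 8p.
248 - 4p = -252 + 8p gives buyer price pb = 125/3; sellers receive ps = 125/3 − 9 = 98/3.
New quantity: q = 248 − 4(125/3) = 244/3.
DWL = ½ × 9 × (316/3 − 244/3) = 108.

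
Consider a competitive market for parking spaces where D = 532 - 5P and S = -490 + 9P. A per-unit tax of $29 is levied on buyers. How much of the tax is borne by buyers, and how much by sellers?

Pre-tax equilibrium: P* = 73, Q* = 167.
Tax on buyers shifts demand to D = 532 − 5(P + 29) = 387 - 5P.
387 - 5P = -490 + 9P gives seller price Ps = 877/14; buyers pay Pb = 877/14 + 29 = 1283/14.
New quantity: Q = 532 − 5(1283/14) = 1033/14.
Buyer burden = 1283/14 − 73 = 261/14; seller burden = 73 − 877/14 = 145/14.

Buyers bear 261/14, sellers bear 145/14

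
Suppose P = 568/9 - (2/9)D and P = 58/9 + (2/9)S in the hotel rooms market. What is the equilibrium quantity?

Set the two price expressions equal: 568/9 - (2/9)Q = 58/9 + (2/9)Q.
170/3 = (4/9)Q, so Q* = 127.5.
P* = 568/9 − (2/9)(127.5) = 313/9.

Q* = 127.5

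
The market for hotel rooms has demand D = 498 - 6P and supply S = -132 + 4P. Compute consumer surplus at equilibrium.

Consumer surplus = 1200

Equilibrium: 498 - 6P = -132 + 4P gives P* = 63, Q* = 120.
Demand choke price (D = 0): P = 83.
CS = ½(83 − 63)(120) = 1200.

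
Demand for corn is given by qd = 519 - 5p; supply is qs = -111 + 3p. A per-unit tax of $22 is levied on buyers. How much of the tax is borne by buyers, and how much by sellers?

Pre-tax equilibrium: p* = 78.75, q* = 125.25.
Tax on buyers shifts demand to qd = 519 − 5(p + 22) = 409 - 5p.
409 - 5p = -111 + 3p gives seller price ps = 65; buyers pay pb = 65 + 22 = 87.
New quantity: q = 519 − 5(87) = 84.
Buyer burden = 87 − 78.75 = 8.25; seller burden = 78.75 − 65 = 13.75.

Buyers bear $8.25, sellers bear $13.75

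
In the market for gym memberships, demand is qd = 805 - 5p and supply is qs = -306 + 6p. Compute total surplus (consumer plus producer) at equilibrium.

Total surplus = 16500

Equilibrium: 805 - 5p = -306 + 6p gives p* = 101, q* = 300.
Demand choke price: p = 161; supply starts at p = 51.
CS = ½(161 − 101)(300) = 9000; PS = ½(101 − 51)(300) = 7500.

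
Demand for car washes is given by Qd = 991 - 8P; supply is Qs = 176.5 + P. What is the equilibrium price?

Set Qd = Qs: 991 - 8P = 176.5 + P.
814.5 = 9P, so P* = 90.5.
Q* = 991 − 8(90.5) = 267.

P* = 90.5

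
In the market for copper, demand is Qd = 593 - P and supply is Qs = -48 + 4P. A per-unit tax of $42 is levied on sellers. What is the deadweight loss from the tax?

Pre-tax equilibrium: P* = 128.2, Q* = 464.8.
Tax on sellers shifts supply to Qs = -48 + 4(P − 42) = -216 + 4P.
593 - P = -216 + 4P gives buyer price Pb = 161.8; sellers receive Ps = 161.8 − 42 = 119.8.
New quantity: Q = 593 − 1(161.8) = 431.2.
DWL = ½ × 42 × (464.8 − 431.2) = 705.6.

Deadweight loss = 705.6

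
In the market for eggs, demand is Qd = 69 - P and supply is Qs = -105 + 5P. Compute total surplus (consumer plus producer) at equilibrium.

Equilibrium: 69 - P = -105 + 5P gives P* = 29, Q* = 40.
Demand choke price: P = 69; supply starts at P = 21.
CS = ½(69 − 29)(40) = 800; PS = ½(29 − 21)(40) = 160.

Total surplus = 960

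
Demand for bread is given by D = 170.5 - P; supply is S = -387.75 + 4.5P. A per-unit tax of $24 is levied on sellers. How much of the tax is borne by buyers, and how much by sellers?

Pre-tax equilibrium: P* = 101.5, Q* = 69.
Tax on sellers shifts supply to S = -387.75 + 4.5(P − 24) = -495.75 + 4.5P.
170.5 - P = -495.75 + 4.5P gives buyer price Pb = 2665/22; sellers receive Ps = 2665/22 − 24 = 2137/22.
New quantity: Q = 170.5 − 1(2665/22) = 543/11.
Buyer burden = 2665/22 − 101.5 = 216/11; seller burden = 101.5 − 2137/22 = 48/11.

Buyers bear 216/11, sellers bear 48/11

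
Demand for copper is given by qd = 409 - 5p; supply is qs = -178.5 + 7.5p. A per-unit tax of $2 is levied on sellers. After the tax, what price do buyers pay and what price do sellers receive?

Pre-tax equilibrium: p* = 47, q* = 174.
Tax on sellers shifts supply to qs = -178.5 + 7.5(p − 2) = -193.5 + 7.5p.
409 - 5p = -193.5 + 7.5p gives buyer price pb = 48.2; sellers receive ps = 48.2 − 2 = 46.2.
New quantity: q = 409 − 5(48.2) = 168.

Buyers pay $48.2, sellers receive $46.2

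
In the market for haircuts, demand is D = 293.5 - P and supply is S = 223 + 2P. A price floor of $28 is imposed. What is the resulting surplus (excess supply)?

Equilibrium price would be P* = 23.5, so the floor at 28 binds.
At P = 28: D = 265.5, S = 279.
Surplus = 279 − 265.5 = 13.5.

Surplus = 13.5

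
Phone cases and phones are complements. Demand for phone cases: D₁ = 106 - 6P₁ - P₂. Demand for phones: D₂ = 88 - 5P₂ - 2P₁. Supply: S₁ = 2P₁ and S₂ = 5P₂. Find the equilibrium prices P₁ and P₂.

Market 1: 106 - 6P₁ - P₂ = 2P₁ → 8P₁ + P₂ = 106.
Market 2: 10P₂ + 2P₁ = 88.
Eliminating P₂: 10×(1) − 1×(2) gives 78P₁ = 972, so P₁ = 162/13.
Back-substitute into (2): P₂ = (88 − 2×162/13) / 10 = 82/13.

P₁ = 162/13, P₂ = 82/13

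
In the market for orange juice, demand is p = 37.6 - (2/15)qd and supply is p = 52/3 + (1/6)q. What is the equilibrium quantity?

Set the two price expressions equal: 37.6 - (2/15)q = 52/3 + (1/6)q.
304/15 = 0.3q, so q* = 608/9.
p* = 37.6 − (2/15)(608/9) = 772/27.

q* = 608/9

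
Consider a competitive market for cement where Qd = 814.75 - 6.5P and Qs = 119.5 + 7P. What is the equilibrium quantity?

Set Qd = Qs: 814.75 - 6.5P = 119.5 + 7P.
695.25 = 13.5P, so P* = 51.5.
Q* = 814.75 − 6.5(51.5) = 480.

Q* = 480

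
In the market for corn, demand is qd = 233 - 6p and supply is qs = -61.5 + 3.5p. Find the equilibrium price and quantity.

Set qd = qs: 233 - 6p = -61.5 + 3.5p.
294.5 = 9.5p, so p* = 31.
q* = 233 − 6(31) = 47.

p* = 31, q* = 47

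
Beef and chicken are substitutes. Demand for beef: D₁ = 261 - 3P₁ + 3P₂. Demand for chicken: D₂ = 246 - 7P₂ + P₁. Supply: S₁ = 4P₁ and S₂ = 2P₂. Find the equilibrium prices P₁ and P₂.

P₁ = 51.45, P₂ = 33.05

Market 1: 261 - 3P₁ + 3P₂ = 4P₁ → 7P₁ - 3P₂ = 261.
Market 2: 9P₂ - P₁ = 246.
Eliminating P₂: 9×(1) + 3×(2) gives 60P₁ = 3087, so P₁ = 51.45.
Back-substitute into (2): P₂ = (246 + 1×51.45) / 9 = 33.05.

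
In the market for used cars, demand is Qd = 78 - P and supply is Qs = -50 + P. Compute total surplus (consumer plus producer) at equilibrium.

Total surplus = 196

Equilibrium: 78 - P = -50 + P gives P* = 64, Q* = 14.
Demand choke price: P = 78; supply starts at P = 50.
CS = ½(78 − 64)(14) = 98; PS = ½(64 − 50)(14) = 98.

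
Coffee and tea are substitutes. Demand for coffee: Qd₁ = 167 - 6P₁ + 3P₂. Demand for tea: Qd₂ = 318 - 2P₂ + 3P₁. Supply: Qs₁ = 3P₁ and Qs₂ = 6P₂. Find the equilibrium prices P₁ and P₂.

P₁ = 2290/63, P₂ = 1121/21

Market 1: 167 - 6P₁ + 3P₂ = 3P₁ → 9P₁ - 3P₂ = 167.
Market 2: 8P₂ - 3P₁ = 318.
Eliminating P₂: 8×(1) + 3×(2) gives 63P₁ = 2290, so P₁ = 2290/63.
Back-substitute into (2): P₂ = (318 + 3×2290/63) / 8 = 1121/21.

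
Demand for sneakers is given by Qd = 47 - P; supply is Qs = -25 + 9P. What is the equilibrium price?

P* = 7.2

Set Qd = Qs: 47 - P = -25 + 9P.
72 = 10P, so P* = 7.2.
Q* = 47 − 1(7.2) = 39.8.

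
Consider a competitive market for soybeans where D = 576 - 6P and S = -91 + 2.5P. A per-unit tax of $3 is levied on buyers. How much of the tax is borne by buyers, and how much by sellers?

Pre-tax equilibrium: P* = 1334/17, Q* = 1788/17.
Tax on buyers shifts demand to D = 576 − 6(P + 3) = 558 - 6P.
558 - 6P = -91 + 2.5P gives seller price Ps = 1298/17; buyers pay Pb = 1298/17 + 3 = 1349/17.
New quantity: Q = 576 − 6(1349/17) = 1698/17.
Buyer burden = 1349/17 − 1334/17 = 15/17; seller burden = 1334/17 − 1298/17 = 36/17.

Buyers bear 15/17, sellers bear 36/17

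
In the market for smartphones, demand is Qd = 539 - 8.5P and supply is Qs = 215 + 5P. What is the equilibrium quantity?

Set Qd = Qs: 539 - 8.5P = 215 + 5P.
324 = 13.5P, so P* = 24.
Q* = 539 − 8.5(24) = 335.

Q* = 335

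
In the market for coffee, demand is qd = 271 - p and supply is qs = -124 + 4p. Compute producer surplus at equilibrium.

Producer surplus = 4608

Equilibrium: 271 - p = -124 + 4p gives p* = 79, q* = 192.
Supply starts at p = 31 (where qs = 0).
PS = ½(79 − 31)(192) = 4608.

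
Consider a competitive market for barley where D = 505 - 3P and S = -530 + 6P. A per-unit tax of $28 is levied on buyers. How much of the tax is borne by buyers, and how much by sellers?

Pre-tax equilibrium: P* = 115, Q* = 160.
Tax on buyers shifts demand to D = 505 − 3(P + 28) = 421 - 3P.
421 - 3P = -530 + 6P gives seller price Ps = 317/3; buyers pay Pb = 317/3 + 28 = 401/3.
New quantity: Q = 505 − 3(401/3) = 104.
Buyer burden = 401/3 − 115 = 56/3; seller burden = 115 − 317/3 = 28/3.

Buyers bear 56/3, sellers bear 28/3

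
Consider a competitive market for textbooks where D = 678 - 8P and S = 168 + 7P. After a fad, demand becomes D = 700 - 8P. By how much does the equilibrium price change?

ΔP = 22/15

Original equilibrium: P* = 34, Q* = 406.
New equilibrium: 700 - 8P = 168 + 7P, so 532 = 15P and P' = 532/15; Q' = 700 − 8(532/15) = 6244/15.
Change in price: 532/15 − 34 = 22/15.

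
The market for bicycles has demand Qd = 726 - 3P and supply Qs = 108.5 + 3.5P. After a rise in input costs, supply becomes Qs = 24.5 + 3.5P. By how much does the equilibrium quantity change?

Original equilibrium: P* = 95, Q* = 441.
New equilibrium: 726 - 3P = 24.5 + 3.5P, so 701.5 = 6.5P and P' = 1403/13; Q' = 726 − 3(1403/13) = 5229/13.
Change in quantity: 5229/13 − 441 = -504/13.

ΔQ = -504/13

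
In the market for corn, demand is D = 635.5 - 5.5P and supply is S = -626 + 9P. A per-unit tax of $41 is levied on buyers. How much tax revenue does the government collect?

Pre-tax equilibrium: P* = 87, Q* = 157.
Tax on buyers shifts demand to D = 635.5 − 5.5(P + 41) = 410 - 5.5P.
410 - 5.5P = -626 + 9P gives seller price Ps = 2072/29; buyers pay Pb = 2072/29 + 41 = 3261/29.
New quantity: Q = 635.5 − 5.5(3261/29) = 494/29.
Revenue = 41 × 494/29 = 20254/29.

Tax revenue = 20254/29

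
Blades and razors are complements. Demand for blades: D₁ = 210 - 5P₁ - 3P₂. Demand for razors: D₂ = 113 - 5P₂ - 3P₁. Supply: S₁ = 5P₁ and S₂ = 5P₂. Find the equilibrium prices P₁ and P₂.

P₁ = 1761/91, P₂ = 500/91

Market 1: 210 - 5P₁ - 3P₂ = 5P₁ → 10P₁ + 3P₂ = 210.
Market 2: 10P₂ + 3P₁ = 113.
Eliminating P₂: 10×(1) − 3×(2) gives 91P₁ = 1761, so P₁ = 1761/91.
Back-substitute into (2): P₂ = (113 − 3×1761/91) / 10 = 500/91.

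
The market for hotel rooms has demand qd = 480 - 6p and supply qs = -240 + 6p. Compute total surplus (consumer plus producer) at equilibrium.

Total surplus = 2400

Equilibrium: 480 - 6p = -240 + 6p gives p* = 60, q* = 120.
Demand choke price: p = 80; supply starts at p = 40.
CS = ½(80 − 60)(120) = 1200; PS = ½(60 − 40)(120) = 1200.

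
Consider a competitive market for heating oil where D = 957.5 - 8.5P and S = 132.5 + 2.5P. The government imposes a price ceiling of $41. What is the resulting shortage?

Equilibrium price would be P* = 75, so the ceiling at 41 binds.
At P = 41: D = 957.5 − 8.5(41) = 609, S = 132.5 + 2.5(41) = 235.
Shortage = 609 − 235 = 374.

Shortage = 374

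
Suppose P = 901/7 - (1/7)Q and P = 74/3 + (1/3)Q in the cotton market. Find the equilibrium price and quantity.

P* = 97.5, Q* = 218.5

Set the two price expressions equal: 901/7 - (1/7)Q = 74/3 + (1/3)Q.
2185/21 = (10/21)Q, so Q* = 218.5.
P* = 901/7 − (1/7)(218.5) = 97.5.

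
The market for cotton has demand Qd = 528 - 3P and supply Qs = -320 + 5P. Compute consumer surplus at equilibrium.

Consumer surplus = 7350

Equilibrium: 528 - 3P = -320 + 5P gives P* = 106, Q* = 210.
Demand choke price (Qd = 0): P = 176.
CS = ½(176 − 106)(210) = 7350.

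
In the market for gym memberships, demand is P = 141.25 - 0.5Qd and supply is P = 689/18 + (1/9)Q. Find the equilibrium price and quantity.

P* = 57, Q* = 168.5

Set the two price expressions equal: 141.25 - 0.5Q = 689/18 + (1/9)Q.
3707/36 = (11/18)Q, so Q* = 168.5.
P* = 141.25 − (0.5)(168.5) = 57.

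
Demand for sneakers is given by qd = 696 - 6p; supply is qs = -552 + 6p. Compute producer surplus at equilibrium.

Equilibrium: 696 - 6p = -552 + 6p gives p* = 104, q* = 72.
Supply starts at p = 92 (where qs = 0).
PS = ½(104 − 92)(72) = 432.

Producer surplus = 432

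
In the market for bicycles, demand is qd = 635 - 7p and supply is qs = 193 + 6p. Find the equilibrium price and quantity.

p* = 34, q* = 397

Set qd = qs: 635 - 7p = 193 + 6p.
442 = 13p, so p* = 34.
q* = 635 − 7(34) = 397.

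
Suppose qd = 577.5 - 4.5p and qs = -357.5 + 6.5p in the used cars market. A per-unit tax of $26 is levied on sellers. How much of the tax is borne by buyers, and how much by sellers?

Pre-tax equilibrium: p* = 85, q* = 195.
Tax on sellers shifts supply to qs = -357.5 + 6.5(p − 26) = -526.5 + 6.5p.
577.5 - 4.5p = -526.5 + 6.5p gives buyer price pb = 1104/11; sellers receive ps = 1104/11 − 26 = 818/11.
New quantity: q = 577.5 − 4.5(1104/11) = 2769/22.
Buyer burden = 1104/11 − 85 = 169/11; seller burden = 85 − 818/11 = 117/11.

Buyers bear 169/11, sellers bear 117/11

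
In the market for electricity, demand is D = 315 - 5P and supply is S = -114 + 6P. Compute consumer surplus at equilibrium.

Consumer surplus = 1440

Equilibrium: 315 - 5P = -114 + 6P gives P* = 39, Q* = 120.
Demand choke price (D = 0): P = 63.
CS = ½(63 − 39)(120) = 1440.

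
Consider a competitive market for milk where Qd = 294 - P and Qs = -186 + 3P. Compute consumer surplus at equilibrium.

Equilibrium: 294 - P = -186 + 3P gives P* = 120, Q* = 174.
Demand choke price (Qd = 0): P = 294.
CS = ½(294 − 120)(174) = 15138.

Consumer surplus = 15138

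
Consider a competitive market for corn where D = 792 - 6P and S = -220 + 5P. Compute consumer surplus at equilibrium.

Equilibrium: 792 - 6P = -220 + 5P gives P* = 92, Q* = 240.
Demand choke price (D = 0): P = 132.
CS = ½(132 − 92)(240) = 4800.

Consumer surplus = 4800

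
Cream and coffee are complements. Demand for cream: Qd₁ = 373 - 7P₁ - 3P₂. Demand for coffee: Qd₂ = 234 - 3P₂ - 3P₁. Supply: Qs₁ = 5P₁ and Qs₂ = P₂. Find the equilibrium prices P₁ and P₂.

Market 1: 373 - 7P₁ - 3P₂ = 5P₁ → 12P₁ + 3P₂ = 373.
Market 2: 4P₂ + 3P₁ = 234.
Eliminating P₂: 4×(1) − 3×(2) gives 39P₁ = 790, so P₁ = 790/39.
Back-substitute into (2): P₂ = (234 − 3×790/39) / 4 = 563/13.

P₁ = 790/39, P₂ = 563/13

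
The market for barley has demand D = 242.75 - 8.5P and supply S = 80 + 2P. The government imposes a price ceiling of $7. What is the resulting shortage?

Equilibrium price would be P* = 15.5, so the ceiling at 7 binds.
At P = 7: D = 242.75 − 8.5(7) = 183.25, S = 80 + 2(7) = 94.
Shortage = 183.25 − 94 = 89.25.

Shortage = 89.25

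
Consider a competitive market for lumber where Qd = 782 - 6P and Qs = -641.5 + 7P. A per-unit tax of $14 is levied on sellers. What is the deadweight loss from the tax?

Deadweight loss = 4116/13

Pre-tax equilibrium: P* = 109.5, Q* = 125.
Tax on sellers shifts supply to Qs = -641.5 + 7(P − 14) = -739.5 + 7P.
782 - 6P = -739.5 + 7P gives buyer price Pb = 3043/26; sellers receive Ps = 3043/26 − 14 = 2679/26.
New quantity: Q = 782 − 6(3043/26) = 1037/13.
DWL = ½ × 14 × (125 − 1037/13) = 4116/13.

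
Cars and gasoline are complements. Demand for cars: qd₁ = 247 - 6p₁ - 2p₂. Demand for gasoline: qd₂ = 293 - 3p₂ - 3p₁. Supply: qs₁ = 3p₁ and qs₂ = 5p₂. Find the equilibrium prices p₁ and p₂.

p₁ = 695/33, p₂ = 316/11

Market 1: 247 - 6p₁ - 2p₂ = 3p₁ → 9p₁ + 2p₂ = 247.
Market 2: 8p₂ + 3p₁ = 293.
Eliminating p₂: 8×(1) − 2×(2) gives 66p₁ = 1390, so p₁ = 695/33.
Back-substitute into (2): p₂ = (293 − 3×695/33) / 8 = 316/11.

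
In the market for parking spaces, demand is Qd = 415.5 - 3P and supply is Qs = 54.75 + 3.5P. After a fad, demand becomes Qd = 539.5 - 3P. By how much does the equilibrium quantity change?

Original equilibrium: P* = 55.5, Q* = 249.
New equilibrium: 539.5 - 3P = 54.75 + 3.5P, so 484.75 = 6.5P and P' = 1939/26; Q' = 539.5 − 3(1939/26) = 4105/13.
Change in quantity: 4105/13 − 249 = 868/13.

ΔQ = 868/13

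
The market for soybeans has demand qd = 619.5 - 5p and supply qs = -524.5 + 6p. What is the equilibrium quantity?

Set qd = qs: 619.5 - 5p = -524.5 + 6p.
1144 = 11p, so p* = 104.
q* = 619.5 − 5(104) = 99.5.

q* = 99.5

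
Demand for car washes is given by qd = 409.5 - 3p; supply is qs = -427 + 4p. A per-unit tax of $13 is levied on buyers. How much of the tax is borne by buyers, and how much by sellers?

Buyers bear 52/7, sellers bear 39/7

Pre-tax equilibrium: p* = 119.5, q* = 51.
Tax on buyers shifts demand to qd = 409.5 − 3(p + 13) = 370.5 - 3p.
370.5 - 3p = -427 + 4p gives seller price ps = 1595/14; buyers pay pb = 1595/14 + 13 = 1777/14.
New quantity: q = 409.5 − 3(1777/14) = 201/7.
Buyer burden = 1777/14 − 119.5 = 52/7; seller burden = 119.5 − 1595/14 = 39/7.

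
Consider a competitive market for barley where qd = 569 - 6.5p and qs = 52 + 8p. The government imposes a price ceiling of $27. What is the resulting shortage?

Shortage = 125.5

Equilibrium price would be p* = 1034/29, so the ceiling at 27 binds.
At p = 27: qd = 569 − 6.5(27) = 393.5, qs = 52 + 8(27) = 268.
Shortage = 393.5 − 268 = 125.5.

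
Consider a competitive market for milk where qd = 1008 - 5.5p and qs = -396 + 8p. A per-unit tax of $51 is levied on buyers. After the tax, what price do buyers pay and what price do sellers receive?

Buyers pay 1208/9, sellers receive 749/9

Pre-tax equilibrium: p* = 104, q* = 436.
Tax on buyers shifts demand to qd = 1008 − 5.5(p + 51) = 727.5 - 5.5p.
727.5 - 5.5p = -396 + 8p gives seller price ps = 749/9; buyers pay pb = 749/9 + 51 = 1208/9.
New quantity: q = 1008 − 5.5(1208/9) = 2428/9.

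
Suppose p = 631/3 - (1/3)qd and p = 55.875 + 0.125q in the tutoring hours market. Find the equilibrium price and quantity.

p* = 98, q* = 337

Set the two price expressions equal: 631/3 - (1/3)q = 55.875 + 0.125q.
3707/24 = (11/24)q, so q* = 337.
p* = 631/3 − (1/3)(337) = 98.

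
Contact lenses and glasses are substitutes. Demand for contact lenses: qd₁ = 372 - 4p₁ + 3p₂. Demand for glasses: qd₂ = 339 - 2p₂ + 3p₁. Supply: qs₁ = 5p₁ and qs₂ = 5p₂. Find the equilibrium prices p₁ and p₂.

Market 1: 372 - 4p₁ + 3p₂ = 5p₁ → 9p₁ - 3p₂ = 372.
Market 2: 7p₂ - 3p₁ = 339.
Eliminating p₂: 7×(1) + 3×(2) gives 54p₁ = 3621, so p₁ = 1207/18.
Back-substitute into (2): p₂ = (339 + 3×1207/18) / 7 = 463/6.

p₁ = 1207/18, p₂ = 463/6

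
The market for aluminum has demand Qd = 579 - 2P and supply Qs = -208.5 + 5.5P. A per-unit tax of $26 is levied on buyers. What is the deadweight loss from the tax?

Pre-tax equilibrium: P* = 105, Q* = 369.
Tax on buyers shifts demand to Qd = 579 − 2(P + 26) = 527 - 2P.
527 - 2P = -208.5 + 5.5P gives seller price Ps = 1471/15; buyers pay Pb = 1471/15 + 26 = 1861/15.
New quantity: Q = 579 − 2(1861/15) = 4963/15.
DWL = ½ × 26 × (369 − 4963/15) = 7436/15.

Deadweight loss = 7436/15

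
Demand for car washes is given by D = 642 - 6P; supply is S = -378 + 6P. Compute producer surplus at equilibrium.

Equilibrium: 642 - 6P = -378 + 6P gives P* = 85, Q* = 132.
Supply starts at P = 63 (where S = 0).
PS = ½(85 − 63)(132) = 1452.

Producer surplus = 1452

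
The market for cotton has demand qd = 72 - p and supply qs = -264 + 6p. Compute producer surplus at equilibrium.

Equilibrium: 72 - p = -264 + 6p gives p* = 48, q* = 24.
Supply starts at p = 44 (where qs = 0).
PS = ½(48 − 44)(24) = 48.

Producer surplus = 48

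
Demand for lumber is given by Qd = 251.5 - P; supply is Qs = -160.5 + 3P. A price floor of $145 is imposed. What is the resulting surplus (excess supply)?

Surplus = 168

Equilibrium price would be P* = 103, so the floor at 145 binds.
At P = 145: Qd = 106.5, Qs = 274.5.
Surplus = 274.5 − 106.5 = 168.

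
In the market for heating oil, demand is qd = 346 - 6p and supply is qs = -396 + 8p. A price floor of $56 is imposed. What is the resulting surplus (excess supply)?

Equilibrium price would be p* = 53, so the floor at 56 binds.
At p = 56: qd = 10, qs = 52.
Surplus = 52 − 10 = 42.

Surplus = 42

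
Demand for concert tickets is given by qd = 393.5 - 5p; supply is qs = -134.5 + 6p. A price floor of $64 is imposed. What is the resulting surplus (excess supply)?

Equilibrium price would be p* = 48, so the floor at 64 binds.
At p = 64: qd = 73.5, qs = 249.5.
Surplus = 249.5 − 73.5 = 176.

Surplus = 176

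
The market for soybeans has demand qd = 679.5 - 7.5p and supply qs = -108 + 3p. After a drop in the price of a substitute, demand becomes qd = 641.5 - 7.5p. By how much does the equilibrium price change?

Δp = -76/21

Original equilibrium: p* = 75, q* = 117.
New equilibrium: 641.5 - 7.5p = -108 + 3p, so 749.5 = 10.5p and p' = 1499/21; q' = 641.5 − 7.5(1499/21) = 743/7.
Change in price: 1499/21 − 75 = -76/21.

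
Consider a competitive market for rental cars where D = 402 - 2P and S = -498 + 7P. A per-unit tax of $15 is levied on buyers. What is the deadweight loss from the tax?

Pre-tax equilibrium: P* = 100, Q* = 202.
Tax on buyers shifts demand to D = 402 − 2(P + 15) = 372 - 2P.
372 - 2P = -498 + 7P gives seller price Ps = 290/3; buyers pay Pb = 290/3 + 15 = 335/3.
New quantity: Q = 402 − 2(335/3) = 536/3.
DWL = ½ × 15 × (202 − 536/3) = 175.

Deadweight loss = 175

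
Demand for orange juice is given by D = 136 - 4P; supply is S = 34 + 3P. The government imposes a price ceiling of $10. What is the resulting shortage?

Shortage = 32

Equilibrium price would be P* = 102/7, so the ceiling at 10 binds.
At P = 10: D = 136 − 4(10) = 96, S = 34 + 3(10) = 64.
Shortage = 96 − 64 = 32.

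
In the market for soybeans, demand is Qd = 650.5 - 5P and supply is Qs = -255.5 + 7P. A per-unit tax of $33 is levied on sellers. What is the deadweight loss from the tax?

Pre-tax equilibrium: P* = 75.5, Q* = 273.
Tax on sellers shifts supply to Qs = -255.5 + 7(P − 33) = -486.5 + 7P.
650.5 - 5P = -486.5 + 7P gives buyer price Pb = 94.75; sellers receive Ps = 94.75 − 33 = 61.75.
New quantity: Q = 650.5 − 5(94.75) = 176.75.
DWL = ½ × 33 × (273 − 176.75) = 1588.125.

Deadweight loss = 1588.125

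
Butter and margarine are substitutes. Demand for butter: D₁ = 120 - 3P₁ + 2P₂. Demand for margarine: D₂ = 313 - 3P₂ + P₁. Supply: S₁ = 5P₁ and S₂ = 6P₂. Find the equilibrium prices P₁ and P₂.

P₁ = 853/35, P₂ = 1312/35

Market 1: 120 - 3P₁ + 2P₂ = 5P₁ → 8P₁ - 2P₂ = 120.
Market 2: 9P₂ - P₁ = 313.
Eliminating P₂: 9×(1) + 2×(2) gives 70P₁ = 1706, so P₁ = 853/35.
Back-substitute into (2): P₂ = (313 + 1×853/35) / 9 = 1312/35.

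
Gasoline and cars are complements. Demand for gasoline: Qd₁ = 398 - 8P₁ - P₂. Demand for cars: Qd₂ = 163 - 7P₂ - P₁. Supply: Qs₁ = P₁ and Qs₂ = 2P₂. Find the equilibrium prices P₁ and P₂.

Market 1: 398 - 8P₁ - P₂ = P₁ → 9P₁ + P₂ = 398.
Market 2: 9P₂ + P₁ = 163.
Eliminating P₂: 9×(1) − 1×(2) gives 80P₁ = 3419, so P₁ = 42.7375.
Back-substitute into (2): P₂ = (163 − 1×42.7375) / 9 = 13.3625.

P₁ = 42.7375, P₂ = 13.3625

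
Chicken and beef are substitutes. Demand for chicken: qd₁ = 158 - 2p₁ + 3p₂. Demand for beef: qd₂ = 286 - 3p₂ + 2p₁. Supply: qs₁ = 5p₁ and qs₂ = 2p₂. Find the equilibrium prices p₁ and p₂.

p₁ = 1648/29, p₂ = 2318/29

Market 1: 158 - 2p₁ + 3p₂ = 5p₁ → 7p₁ - 3p₂ = 158.
Market 2: 5p₂ - 2p₁ = 286.
Eliminating p₂: 5×(1) + 3×(2) gives 29p₁ = 1648, so p₁ = 1648/29.
Back-substitute into (2): p₂ = (286 + 2×1648/29) / 5 = 2318/29.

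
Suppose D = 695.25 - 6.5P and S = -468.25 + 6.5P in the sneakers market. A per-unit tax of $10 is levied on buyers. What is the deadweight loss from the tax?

Deadweight loss = 162.5

Pre-tax equilibrium: P* = 89.5, Q* = 113.5.
Tax on buyers shifts demand to D = 695.25 − 6.5(P + 10) = 630.25 - 6.5P.
630.25 - 6.5P = -468.25 + 6.5P gives seller price Ps = 84.5; buyers pay Pb = 84.5 + 10 = 94.5.
New quantity: Q = 695.25 − 6.5(94.5) = 81.
DWL = ½ × 10 × (113.5 − 81) = 162.5.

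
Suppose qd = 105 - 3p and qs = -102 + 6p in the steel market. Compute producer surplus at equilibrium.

Producer surplus = 108

Equilibrium: 105 - 3p = -102 + 6p gives p* = 23, q* = 36.
Supply starts at p = 17 (where qs = 0).
PS = ½(23 − 17)(36) = 108.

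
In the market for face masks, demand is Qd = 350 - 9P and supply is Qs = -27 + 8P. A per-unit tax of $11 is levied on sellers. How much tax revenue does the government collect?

Tax revenue = 19415/17

Pre-tax equilibrium: P* = 377/17, Q* = 2557/17.
Tax on sellers shifts supply to Qs = -27 + 8(P − 11) = -115 + 8P.
350 - 9P = -115 + 8P gives buyer price Pb = 465/17; sellers receive Ps = 465/17 − 11 = 278/17.
New quantity: Q = 350 − 9(465/17) = 1765/17.
Revenue = 11 × 1765/17 = 19415/17.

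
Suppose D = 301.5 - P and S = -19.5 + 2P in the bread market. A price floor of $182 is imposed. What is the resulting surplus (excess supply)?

Surplus = 225

Equilibrium price would be P* = 107, so the floor at 182 binds.
At P = 182: D = 119.5, S = 344.5.
Surplus = 344.5 − 119.5 = 225.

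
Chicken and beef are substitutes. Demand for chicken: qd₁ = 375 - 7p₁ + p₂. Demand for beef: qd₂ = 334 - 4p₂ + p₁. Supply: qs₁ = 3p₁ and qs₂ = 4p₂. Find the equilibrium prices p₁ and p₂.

p₁ = 3334/79, p₂ = 3715/79

Market 1: 375 - 7p₁ + p₂ = 3p₁ → 10p₁ - p₂ = 375.
Market 2: 8p₂ - p₁ = 334.
Eliminating p₂: 8×(1) + 1×(2) gives 79p₁ = 3334, so p₁ = 3334/79.
Back-substitute into (2): p₂ = (334 + 1×3334/79) / 8 = 3715/79.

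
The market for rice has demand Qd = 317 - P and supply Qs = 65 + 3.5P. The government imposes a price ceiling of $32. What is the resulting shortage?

Shortage = 108

Equilibrium price would be P* = 56, so the ceiling at 32 binds.
At P = 32: Qd = 317 − 1(32) = 285, Qs = 65 + 3.5(32) = 177.
Shortage = 285 − 177 = 108.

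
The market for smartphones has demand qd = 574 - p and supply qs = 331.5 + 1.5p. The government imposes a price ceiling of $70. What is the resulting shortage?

Equilibrium price would be p* = 97, so the ceiling at 70 binds.
At p = 70: qd = 574 − 1(70) = 504, qs = 331.5 + 1.5(70) = 436.5.
Shortage = 504 − 436.5 = 67.5.

Shortage = 67.5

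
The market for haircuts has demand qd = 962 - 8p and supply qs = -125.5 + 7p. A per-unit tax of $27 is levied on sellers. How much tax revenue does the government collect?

Tax revenue = 7592.4

Pre-tax equilibrium: p* = 72.5, q* = 382.
Tax on sellers shifts supply to qs = -125.5 + 7(p − 27) = -314.5 + 7p.
962 - 8p = -314.5 + 7p gives buyer price pb = 85.1; sellers receive ps = 85.1 − 27 = 58.1.
New quantity: q = 962 − 8(85.1) = 281.2.
Revenue = 27 × 281.2 = 7592.4.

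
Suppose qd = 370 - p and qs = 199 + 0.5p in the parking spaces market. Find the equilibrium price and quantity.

p* = 114, q* = 256

Set qd = qs: 370 - p = 199 + 0.5p.
171 = 1.5p, so p* = 114.
q* = 370 − 1(114) = 256.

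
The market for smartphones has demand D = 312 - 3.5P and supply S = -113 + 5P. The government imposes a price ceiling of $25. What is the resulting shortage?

Equilibrium price would be P* = 50, so the ceiling at 25 binds.
At P = 25: D = 312 − 3.5(25) = 224.5, S = -113 + 5(25) = 12.
Shortage = 224.5 − 12 = 212.5.

Shortage = 212.5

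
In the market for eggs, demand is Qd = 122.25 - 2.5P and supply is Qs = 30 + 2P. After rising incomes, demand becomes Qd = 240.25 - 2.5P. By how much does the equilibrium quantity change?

Original equilibrium: P* = 20.5, Q* = 71.
New equilibrium: 240.25 - 2.5P = 30 + 2P, so 210.25 = 4.5P and P' = 841/18; Q' = 240.25 − 2.5(841/18) = 1111/9.
Change in quantity: 1111/9 − 71 = 472/9.

ΔQ = 472/9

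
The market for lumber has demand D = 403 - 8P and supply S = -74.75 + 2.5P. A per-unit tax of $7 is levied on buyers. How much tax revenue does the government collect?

Tax revenue = 539/3

Pre-tax equilibrium: P* = 45.5, Q* = 39.
Tax on buyers shifts demand to D = 403 − 8(P + 7) = 347 - 8P.
347 - 8P = -74.75 + 2.5P gives seller price Ps = 241/6; buyers pay Pb = 241/6 + 7 = 283/6.
New quantity: Q = 403 − 8(283/6) = 77/3.
Revenue = 7 × 77/3 = 539/3.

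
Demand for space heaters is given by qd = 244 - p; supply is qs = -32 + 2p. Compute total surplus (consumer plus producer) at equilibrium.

Equilibrium: 244 - p = -32 + 2p gives p* = 92, q* = 152.
Demand choke price: p = 244; supply starts at p = 16.
CS = ½(244 − 92)(152) = 11552; PS = ½(92 − 16)(152) = 5776.

Total surplus = 17328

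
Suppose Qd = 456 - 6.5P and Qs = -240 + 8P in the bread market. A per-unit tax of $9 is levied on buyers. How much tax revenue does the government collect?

Tax revenue = 29160/29

Pre-tax equilibrium: P* = 48, Q* = 144.
Tax on buyers shifts demand to Qd = 456 − 6.5(P + 9) = 397.5 - 6.5P.
397.5 - 6.5P = -240 + 8P gives seller price Ps = 1275/29; buyers pay Pb = 1275/29 + 9 = 1536/29.
New quantity: Q = 456 − 6.5(1536/29) = 3240/29.
Revenue = 9 × 3240/29 = 29160/29.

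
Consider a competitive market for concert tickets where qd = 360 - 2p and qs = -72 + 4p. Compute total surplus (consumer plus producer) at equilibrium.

Equilibrium: 360 - 2p = -72 + 4p gives p* = 72, q* = 216.
Demand choke price: p = 180; supply starts at p = 18.
CS = ½(180 − 72)(216) = 11664; PS = ½(72 − 18)(216) = 5832.

Total surplus = 17496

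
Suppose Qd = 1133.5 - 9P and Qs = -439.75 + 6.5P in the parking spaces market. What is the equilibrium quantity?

Q* = 220

Set Qd = Qs: 1133.5 - 9P = -439.75 + 6.5P.
1573.25 = 15.5P, so P* = 101.5.
Q* = 1133.5 − 9(101.5) = 220.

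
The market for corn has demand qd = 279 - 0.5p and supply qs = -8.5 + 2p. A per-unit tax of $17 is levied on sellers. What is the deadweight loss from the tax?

Pre-tax equilibrium: p* = 115, q* = 221.5.
Tax on sellers shifts supply to qs = -8.5 + 2(p − 17) = -42.5 + 2p.
279 - 0.5p = -42.5 + 2p gives buyer price pb = 128.6; sellers receive ps = 128.6 − 17 = 111.6.
New quantity: q = 279 − 0.5(128.6) = 214.7.
DWL = ½ × 17 × (221.5 − 214.7) = 57.8.

Deadweight loss = 57.8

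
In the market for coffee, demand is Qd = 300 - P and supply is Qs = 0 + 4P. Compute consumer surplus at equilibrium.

Equilibrium: 300 - P = 0 + 4P gives P* = 60, Q* = 240.
Demand choke price (Qd = 0): P = 300.
CS = ½(300 − 60)(240) = 28800.

Consumer surplus = 28800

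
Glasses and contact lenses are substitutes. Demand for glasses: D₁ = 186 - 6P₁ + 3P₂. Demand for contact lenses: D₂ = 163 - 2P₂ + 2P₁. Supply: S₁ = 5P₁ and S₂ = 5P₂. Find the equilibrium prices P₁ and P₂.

P₁ = 1791/71, P₂ = 2165/71

Market 1: 186 - 6P₁ + 3P₂ = 5P₁ → 11P₁ - 3P₂ = 186.
Market 2: 7P₂ - 2P₁ = 163.
Eliminating P₂: 7×(1) + 3×(2) gives 71P₁ = 1791, so P₁ = 1791/71.
Back-substitute into (2): P₂ = (163 + 2×1791/71) / 7 = 2165/71.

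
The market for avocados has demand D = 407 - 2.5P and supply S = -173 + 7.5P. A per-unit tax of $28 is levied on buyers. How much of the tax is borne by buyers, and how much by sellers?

Buyers bear $21, sellers bear $7

Pre-tax equilibrium: P* = 58, Q* = 262.
Tax on buyers shifts demand to D = 407 − 2.5(P + 28) = 337 - 2.5P.
337 - 2.5P = -173 + 7.5P gives seller price Ps = 51; buyers pay Pb = 51 + 28 = 79.
New quantity: Q = 407 − 2.5(79) = 209.5.
Buyer burden = 79 − 58 = 21; seller burden = 58 − 51 = 7.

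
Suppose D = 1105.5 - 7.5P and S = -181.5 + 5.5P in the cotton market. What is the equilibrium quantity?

Set D = S: 1105.5 - 7.5P = -181.5 + 5.5P.
1287 = 13P, so P* = 99.
Q* = 1105.5 − 7.5(99) = 363.

Q* = 363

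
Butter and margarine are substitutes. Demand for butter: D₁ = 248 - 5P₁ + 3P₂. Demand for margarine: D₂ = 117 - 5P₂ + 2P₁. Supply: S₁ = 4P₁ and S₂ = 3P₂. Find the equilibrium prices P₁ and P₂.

Market 1: 248 - 5P₁ + 3P₂ = 4P₁ → 9P₁ - 3P₂ = 248.
Market 2: 8P₂ - 2P₁ = 117.
Eliminating P₂: 8×(1) + 3×(2) gives 66P₁ = 2335, so P₁ = 2335/66.
Back-substitute into (2): P₂ = (117 + 2×2335/66) / 8 = 1549/66.

P₁ = 2335/66, P₂ = 1549/66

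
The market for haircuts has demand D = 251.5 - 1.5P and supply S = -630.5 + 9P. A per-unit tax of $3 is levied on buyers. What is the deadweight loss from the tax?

Deadweight loss = 81/14

Pre-tax equilibrium: P* = 84, Q* = 125.5.
Tax on buyers shifts demand to D = 251.5 − 1.5(P + 3) = 247 - 1.5P.
247 - 1.5P = -630.5 + 9P gives seller price Ps = 585/7; buyers pay Pb = 585/7 + 3 = 606/7.
New quantity: Q = 251.5 − 1.5(606/7) = 1703/14.
DWL = ½ × 3 × (125.5 − 1703/14) = 81/14.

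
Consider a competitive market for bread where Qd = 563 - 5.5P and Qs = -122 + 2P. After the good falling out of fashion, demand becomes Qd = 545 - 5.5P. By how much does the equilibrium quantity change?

Original equilibrium: P* = 274/3, Q* = 182/3.
New equilibrium: 545 - 5.5P = -122 + 2P, so 667 = 7.5P and P' = 1334/15; Q' = 545 − 5.5(1334/15) = 838/15.
Change in quantity: 838/15 − 182/3 = -4.8.

ΔQ = -4.8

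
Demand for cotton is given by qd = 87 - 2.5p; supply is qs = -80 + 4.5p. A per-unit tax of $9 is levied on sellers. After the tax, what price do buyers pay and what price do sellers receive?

Pre-tax equilibrium: p* = 167/7, q* = 383/14.
Tax on sellers shifts supply to qs = -80 + 4.5(p − 9) = -120.5 + 4.5p.
87 - 2.5p = -120.5 + 4.5p gives buyer price pb = 415/14; sellers receive ps = 415/14 − 9 = 289/14.
New quantity: q = 87 − 2.5(415/14) = 361/28.

Buyers pay 415/14, sellers receive 289/14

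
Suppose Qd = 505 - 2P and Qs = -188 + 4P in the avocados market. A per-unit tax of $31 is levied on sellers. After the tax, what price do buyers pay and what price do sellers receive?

Buyers pay 817/6, sellers receive 631/6

Pre-tax equilibrium: P* = 115.5, Q* = 274.
Tax on sellers shifts supply to Qs = -188 + 4(P − 31) = -312 + 4P.
505 - 2P = -312 + 4P gives buyer price Pb = 817/6; sellers receive Ps = 817/6 − 31 = 631/6.
New quantity: Q = 505 − 2(817/6) = 698/3.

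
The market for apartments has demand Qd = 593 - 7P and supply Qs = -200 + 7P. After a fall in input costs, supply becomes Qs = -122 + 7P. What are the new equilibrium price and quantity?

Original equilibrium: P* = 793/14, Q* = 196.5.
New equilibrium: 593 - 7P = -122 + 7P, so 715 = 14P and P' = 715/14; Q' = 593 − 7(715/14) = 235.5.

P' = 715/14, Q' = 235.5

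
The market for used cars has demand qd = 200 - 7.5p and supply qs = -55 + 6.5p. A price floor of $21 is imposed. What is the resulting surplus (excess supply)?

Surplus = 39

Equilibrium price would be p* = 255/14, so the floor at 21 binds.
At p = 21: qd = 42.5, qs = 81.5.
Surplus = 81.5 − 42.5 = 39.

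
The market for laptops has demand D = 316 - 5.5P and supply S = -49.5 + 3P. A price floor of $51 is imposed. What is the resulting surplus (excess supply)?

Surplus = 68

Equilibrium price would be P* = 43, so the floor at 51 binds.
At P = 51: D = 35.5, S = 103.5.
Surplus = 103.5 − 35.5 = 68.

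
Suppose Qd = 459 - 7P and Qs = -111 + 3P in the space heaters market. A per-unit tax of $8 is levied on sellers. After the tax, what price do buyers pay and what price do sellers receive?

Pre-tax equilibrium: P* = 57, Q* = 60.
Tax on sellers shifts supply to Qs = -111 + 3(P − 8) = -135 + 3P.
459 - 7P = -135 + 3P gives buyer price Pb = 59.4; sellers receive Ps = 59.4 − 8 = 51.4.
New quantity: Q = 459 − 7(59.4) = 43.2.

Buyers pay $59.4, sellers receive $51.4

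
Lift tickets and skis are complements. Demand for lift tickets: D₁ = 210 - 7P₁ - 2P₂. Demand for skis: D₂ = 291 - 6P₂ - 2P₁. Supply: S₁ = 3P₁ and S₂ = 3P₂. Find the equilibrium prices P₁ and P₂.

P₁ = 654/43, P₂ = 1245/43

Market 1: 210 - 7P₁ - 2P₂ = 3P₁ → 10P₁ + 2P₂ = 210.
Market 2: 9P₂ + 2P₁ = 291.
Eliminating P₂: 9×(1) − 2×(2) gives 86P₁ = 1308, so P₁ = 654/43.
Back-substitute into (2): P₂ = (291 − 2×654/43) / 9 = 1245/43.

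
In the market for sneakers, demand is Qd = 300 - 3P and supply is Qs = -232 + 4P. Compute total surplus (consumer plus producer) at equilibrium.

Total surplus = 1512

Equilibrium: 300 - 3P = -232 + 4P gives P* = 76, Q* = 72.
Demand choke price: P = 100; supply starts at P = 58.
CS = ½(100 − 76)(72) = 864; PS = ½(76 − 58)(72) = 648.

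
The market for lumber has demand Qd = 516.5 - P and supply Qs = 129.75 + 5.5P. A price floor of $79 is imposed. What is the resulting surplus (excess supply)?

Surplus = 126.75

Equilibrium price would be P* = 59.5, so the floor at 79 binds.
At P = 79: Qd = 437.5, Qs = 564.25.
Surplus = 564.25 − 437.5 = 126.75.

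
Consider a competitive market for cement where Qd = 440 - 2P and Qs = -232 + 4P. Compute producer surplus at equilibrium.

Equilibrium: 440 - 2P = -232 + 4P gives P* = 112, Q* = 216.
Supply starts at P = 58 (where Qs = 0).
PS = ½(112 − 58)(216) = 5832.

Producer surplus = 5832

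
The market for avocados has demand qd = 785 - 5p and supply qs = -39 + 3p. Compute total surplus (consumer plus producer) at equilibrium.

Total surplus = 19440

Equilibrium: 785 - 5p = -39 + 3p gives p* = 103, q* = 270.
Demand choke price: p = 157; supply starts at p = 13.
CS = ½(157 − 103)(270) = 7290; PS = ½(103 − 13)(270) = 12150.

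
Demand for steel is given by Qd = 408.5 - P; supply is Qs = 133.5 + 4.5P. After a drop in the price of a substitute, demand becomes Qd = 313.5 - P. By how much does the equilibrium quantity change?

ΔQ = -855/11

Original equilibrium: P* = 50, Q* = 358.5.
New equilibrium: 313.5 - P = 133.5 + 4.5P, so 180 = 5.5P and P' = 360/11; Q' = 313.5 − 1(360/11) = 6177/22.
Change in quantity: 6177/22 − 358.5 = -855/11.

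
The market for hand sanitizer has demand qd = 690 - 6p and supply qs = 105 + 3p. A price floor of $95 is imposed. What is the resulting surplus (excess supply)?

Surplus = 270

Equilibrium price would be p* = 65, so the floor at 95 binds.
At p = 95: qd = 120, qs = 390.
Surplus = 390 − 120 = 270.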